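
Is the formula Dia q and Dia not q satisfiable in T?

1. Dia q and Dia not q, 0
2. Dia q, 0
3. Dia not q, 0
4. q, 1
5. not q, 2
Accessibility: 0R0, 0R1, 0R2, 1R1, 2R2

Satisfiable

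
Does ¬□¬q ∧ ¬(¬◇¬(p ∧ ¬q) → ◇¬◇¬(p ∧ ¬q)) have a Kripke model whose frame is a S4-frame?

1. ¬□¬q ∧ ¬(¬◇¬(p ∧ ¬q) → ◇¬◇¬(p ∧ ¬q)), u
2. ¬□¬q, u   [∧-rule on 1]
3. ¬(¬◇¬(p ∧ ¬q) → ◇¬◇¬(p ∧ ¬q)), u   [∧-rule on 1]
4. ¬◇¬(p ∧ ¬q), u   [¬→-rule on 3]
5. ¬◇¬◇¬(p ∧ ¬q), u   [¬→-rule on 3]
6. p ∧ ¬q, u   [¬◇-rule on 4 via uRu]
7. p, u   [∧-rule on 6]
8. ¬q, u   [∧-rule on 6]
9. ◇¬(p ∧ ¬q), u   [¬◇-rule on 5 via uRu]
10. q, v   [¬□-rule on 2: fresh world v, uRv]
11. p ∧ ¬q, v   [¬◇-rule on 4 via uRv]
12. p, v   [∧-rule on 11]
13. ¬q, v   [∧-rule on 11]
Accessibility: uRu, uRv, vRv
Branch closes: q and ¬q both at v.
Every branch closes; the branch above is one of them.

Unsatisfiable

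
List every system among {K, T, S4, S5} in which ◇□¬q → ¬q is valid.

S5-tableau for the negation ¬(◇□¬q → ¬q):
1. ¬(◇□¬q → ¬q), u
2. ◇□¬q, u
3. q, u
4. □¬q, v
5. ¬q, u
Accessibility: uRu, uRv, vRu, vRv
Branch closes: q and ¬q both at u.
Every branch closes (one shown): valid in S5.
S4-tableau for the negation ¬(◇□¬q → ¬q):
1. ¬(◇□¬q → ¬q), u
2. ◇□¬q, u
3. q, u
4. □¬q, v
5. ¬q, v
Accessibility: uRu, uRv, vRv
Complete open branch: countermodel on an S4-frame, so not valid in S4, nor in K, T (the same frame is also a K-frame and a T-frame).

S5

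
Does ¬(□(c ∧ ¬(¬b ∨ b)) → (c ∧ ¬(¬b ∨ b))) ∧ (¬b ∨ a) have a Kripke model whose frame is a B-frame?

1. ¬(□(c ∧ ¬(¬b ∨ b)) → (c ∧ ¬(¬b ∨ b))) ∧ (¬b ∨ a), w0
2. ¬(□(c ∧ ¬(¬b ∨ b)) → (c ∧ ¬(¬b ∨ b))), w0
3. ¬b ∨ a, w0
4. □(c ∧ ¬(¬b ∨ b)), w0
5. ¬(c ∧ ¬(¬b ∨ b)), w0
6. c ∧ ¬(¬b ∨ b), w0
7. c, w0
8. ¬(¬b ∨ b), w0
9. b, w0
10. ¬b, w0
Accessibility: w0Rw0
Branch closes: b and ¬b both at w0.
(One branch shown.) All branches close.

Unsatisfiable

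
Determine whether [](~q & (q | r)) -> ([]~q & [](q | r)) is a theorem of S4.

Tableau for the negation ~([](~q & (q | r)) -> ([]~q & [](q | r))):
1. ~([](~q & (q | r)) -> ([]~q & [](q | r))), u
2. [](~q & (q | r)), u   [~->-rule on 1]
3. ~([]~q & [](q | r)), u   [~->-rule on 1]
4. ~q & (q | r), u   [[]-rule on 2 via uRu]
5. ~q, u   [&-rule on 4]
6. q | r, u   [&-rule on 4]
7. ~[](q | r), u   [~&-rule on 3 (branches; this branch)]
8. r, u   [|-rule on 6 (branches; this branch)]
9. ~(q | r), v   [~[]-rule on 7: fresh world v, uRv]
10. ~q, v   [~|-rule on 9]
11. ~r, v   [~|-rule on 9]
12. ~q & (q | r), v   [[]-rule on 2 via uRv]
13. q | r, v   [&-rule on 12]
14. r, v   [|-rule on 13 (branches; this branch)]
Accessibility: uRu, uRv, vRv
Branch closes: r and ~r both at v.
Every branch of the negation's tableau closes; the branch above is one of them.

Valid in S4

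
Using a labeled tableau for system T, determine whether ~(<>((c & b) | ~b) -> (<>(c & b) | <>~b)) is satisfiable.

1. ~(<>((c & b) | ~b) -> (<>(c & b) | <>~b)), u
2. <>((c & b) | ~b), u
3. ~(<>(c & b) | <>~b), u
4. ~<>(c & b), u
5. ~<>~b, u
6. ~(c & b), u
7. b, u
8. ~c, u
9. (c & b) | ~b, v
10. ~(c & b), v
11. b, v
12. c & b, v
13. c, v
14. ~b, v
Accessibility: uRu, uRv, vRv
Branch closes: b and ~b both at v.
All branches of the tableau close; one closing branch shown above.

No, unsatisfiable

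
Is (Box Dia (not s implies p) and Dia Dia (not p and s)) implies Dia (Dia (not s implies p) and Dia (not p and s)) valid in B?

Yes, valid

Tableau for the negation not ((Box Dia (not s implies p) and Dia Dia (not p and s)) implies Dia (Dia (not s implies p) and Dia (not p and s))):
1. not ((Box Dia (not s implies p) and Dia Dia (not p and s)) implies Dia (Dia (not s implies p) and Dia (not p and s))), u
2. Box Dia (not s implies p) and Dia Dia (not p and s), u
3. not Dia (Dia (not s implies p) and Dia (not p and s)), u
4. Box Dia (not s implies p), u
5. Dia Dia (not p and s), u
6. not (Dia (not s implies p) and Dia (not p and s)), u
7. Dia (not s implies p), u
8. not Dia (not p and s), u
9. not (not p and s), u
10. not s, u
11. Dia (not p and s), v
12. not (Dia (not s implies p) and Dia (not p and s)), v
13. Dia (not s implies p), v
14. not (not p and s), v
15. not Dia (not s implies p), v
16. not (not s implies p), u
17. not p, u
18. not (not s implies p), v
19. not s, v
20. not p, v
21. not s implies p, w
22. not (Dia (not s implies p) and Dia (not p and s)), w
23. Dia (not s implies p), w
24. not (not p and s), w
25. p, w
26. not Dia (not p and s), w
27. not s, w
28. not p and s, x
29. not p, x
30. s, x
31. not (not s implies p), x
32. not s, x
Accessibility: uRu, uRv, uRw, vRu, vRv, vRx, wRu, wRw, xRv, xRx
Branch closes: s and not s both at x.
Every branch of the negation's tableau closes; the branch above is one of them.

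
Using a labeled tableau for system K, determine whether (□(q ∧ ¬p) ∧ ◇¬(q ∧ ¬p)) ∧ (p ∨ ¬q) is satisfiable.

1. (□(q ∧ ¬p) ∧ ◇¬(q ∧ ¬p)) ∧ (p ∨ ¬q), u
2. □(q ∧ ¬p) ∧ ◇¬(q ∧ ¬p), u   [∧-rule on 1]
3. p ∨ ¬q, u   [∧-rule on 1]
4. □(q ∧ ¬p), u   [∧-rule on 2]
5. ◇¬(q ∧ ¬p), u   [∧-rule on 2]
6. ¬q, u   [∨-rule on 3 (branches; this branch)]
7. ¬(q ∧ ¬p), v   [◇-rule on 5: fresh world v, uRv]
8. q ∧ ¬p, v   [□-rule on 4 via uRv]
9. q, v   [∧-rule on 8]
10. ¬p, v   [∧-rule on 8]
11. p, v   [¬∧-rule on 7 (branches; this branch)]
Accessibility: uRv
Branch closes: p and ¬p both at v.
Every branch closes; the branch above is one of them.

No, unsatisfiable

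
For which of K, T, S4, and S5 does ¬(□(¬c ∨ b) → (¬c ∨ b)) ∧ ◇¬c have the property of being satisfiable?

K-tableau for the formula:
1. ¬(□(¬c ∨ b) → (¬c ∨ b)) ∧ ◇¬c, 0
2. ¬(□(¬c ∨ b) → (¬c ∨ b)), 0
3. ◇¬c, 0
4. □(¬c ∨ b), 0
5. ¬(¬c ∨ b), 0
6. c, 0
7. ¬b, 0
8. ¬c, 1
9. ¬c ∨ b, 1
10. b, 1
Accessibility: 0R1
Complete open branch: satisfiable in K.
T-tableau for the formula:
1. ¬(□(¬c ∨ b) → (¬c ∨ b)) ∧ ◇¬c, 0
2. ¬(□(¬c ∨ b) → (¬c ∨ b)), 0
3. ◇¬c, 0
4. □(¬c ∨ b), 0
5. ¬(¬c ∨ b), 0
6. c, 0
7. ¬b, 0
8. ¬c ∨ b, 0
9. b, 0
Accessibility: 0R0
Branch closes: b and ¬b both at 0.
Every branch closes (one shown): unsatisfiable in T, hence also in S4, S5 (every S4/S5-frame is a T-frame).

K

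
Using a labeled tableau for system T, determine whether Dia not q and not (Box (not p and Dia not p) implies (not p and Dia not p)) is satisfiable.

1. Dia not q and not (Box (not p and Dia not p) implies (not p and Dia not p)), u
2. Dia not q, u   [and-rule on 1]
3. not (Box (not p and Dia not p) implies (not p and Dia not p)), u   [and-rule on 1]
4. Box (not p and Dia not p), u   [neg-implies-rule on 3]
5. not (not p and Dia not p), u   [neg-implies-rule on 3]
6. not p and Dia not p, u   [Box-rule on 4 via uRu]
7. not p, u   [and-rule on 6]
8. Dia not p, u   [and-rule on 6]
9. not Dia not p, u   [neg-and-rule on 5 (branches; this branch)]
10. p, u   [neg-Dia-rule on 9 via uRu]
Accessibility: uRu
Branch closes: p and not p both at u.
(One branch shown.) All branches close.

Unsatisfiable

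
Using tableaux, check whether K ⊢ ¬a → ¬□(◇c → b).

Tableau for the negation ¬(¬a → ¬□(◇c → b)):
1. ¬(¬a → ¬□(◇c → b)), w0
2. ¬a, w0
3. □(◇c → b), w0
The negation has an open branch (countermodel exists).

No, not valid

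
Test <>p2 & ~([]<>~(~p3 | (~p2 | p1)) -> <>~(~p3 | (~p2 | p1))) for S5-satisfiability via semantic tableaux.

1. <>p2 & ~([]<>~(~p3 | (~p2 | p1)) -> <>~(~p3 | (~p2 | p1))), u
2. <>p2, u
3. ~([]<>~(~p3 | (~p2 | p1)) -> <>~(~p3 | (~p2 | p1))), u
4. []<>~(~p3 | (~p2 | p1)), u
5. ~<>~(~p3 | (~p2 | p1)), u
6. <>~(~p3 | (~p2 | p1)), u
7. ~p3 | (~p2 | p1), u
8. ~p2 | p1, u
9. p1, u
10. p2, v
11. <>~(~p3 | (~p2 | p1)), v
12. ~p3 | (~p2 | p1), v
13. ~p2 | p1, v
14. p1, v
15. ~(~p3 | (~p2 | p1)), w
16. p3, w
17. ~(~p2 | p1), w
18. p2, w
19. ~p1, w
20. <>~(~p3 | (~p2 | p1)), w
21. ~p3 | (~p2 | p1), w
22. ~p2 | p1, w
23. p1, w
Accessibility: uRu, uRv, uRw, vRu, vRv, vRw, wRu, wRv, wRw
Branch closes: p1 and ~p1 both at w.
(One branch shown.) All branches close.

Unsatisfiable (every branch closes)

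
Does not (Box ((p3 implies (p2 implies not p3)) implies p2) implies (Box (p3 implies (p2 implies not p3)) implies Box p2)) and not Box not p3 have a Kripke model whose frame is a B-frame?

No, unsatisfiable

1. not (Box ((p3 implies (p2 implies not p3)) implies p2) implies (Box (p3 implies (p2 implies not p3)) implies Box p2)) and not Box not p3, 0
2. not (Box ((p3 implies (p2 implies not p3)) implies p2) implies (Box (p3 implies (p2 implies not p3)) implies Box p2)), 0   [and-rule on 1]
3. not Box not p3, 0   [and-rule on 1]
4. Box ((p3 implies (p2 implies not p3)) implies p2), 0   [neg-implies-rule on 2]
5. not (Box (p3 implies (p2 implies not p3)) implies Box p2), 0   [neg-implies-rule on 2]
6. Box (p3 implies (p2 implies not p3)), 0   [neg-implies-rule on 5]
7. not Box p2, 0   [neg-implies-rule on 5]
8. (p3 implies (p2 implies not p3)) implies p2, 0   [Box-rule on 4 via 0R0]
9. p3 implies (p2 implies not p3), 0   [Box-rule on 6 via 0R0]
10. p2, 0   [implies-rule on 8 (branches; this branch)]
11. p2 implies not p3, 0   [implies-rule on 9 (branches; this branch)]
12. not p3, 0   [implies-rule on 11 (branches; this branch)]
13. p3, 1   [neg-Box-rule on 3: fresh world 1, 0R1]
14. (p3 implies (p2 implies not p3)) implies p2, 1   [Box-rule on 4 via 0R1]
15. p3 implies (p2 implies not p3), 1   [Box-rule on 6 via 0R1]
16. not (p3 implies (p2 implies not p3)), 1   [implies-rule on 14 (branches; this branch)]
17. not (p2 implies not p3), 1   [neg-implies-rule on 16]
18. p2, 1   [neg-implies-rule on 17]
19. p2 implies not p3, 1   [implies-rule on 15 (branches; this branch)]
20. not p3, 1   [implies-rule on 19 (branches; this branch)]
Accessibility: 0R0, 0R1, 1R0, 1R1
Branch closes: p3 and not p3 both at 1.
Every branch closes; the branch above is one of them.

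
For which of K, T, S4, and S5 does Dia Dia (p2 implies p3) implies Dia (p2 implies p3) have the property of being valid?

S4, S5

S4-tableau for the negation not (Dia Dia (p2 implies p3) implies Dia (p2 implies p3)):
1. not (Dia Dia (p2 implies p3) implies Dia (p2 implies p3)), 0
2. Dia Dia (p2 implies p3), 0
3. not Dia (p2 implies p3), 0
4. not (p2 implies p3), 0
5. p2, 0
6. not p3, 0
7. Dia (p2 implies p3), 1
8. not (p2 implies p3), 1
9. p2, 1
10. not p3, 1
11. p2 implies p3, 2
12. not (p2 implies p3), 2
13. p2, 2
14. not p3, 2
15. p3, 2
Accessibility: 0R0, 0R1, 0R2, 1R1, 1R2, 2R2
Branch closes: p3 and not p3 both at 2.
Every branch closes (one shown): valid in S4, hence also in S5 (every theorem of S4 is a theorem of S5).
T-tableau for the negation not (Dia Dia (p2 implies p3) implies Dia (p2 implies p3)):
1. not (Dia Dia (p2 implies p3) implies Dia (p2 implies p3)), 0
2. Dia Dia (p2 implies p3), 0
3. not Dia (p2 implies p3), 0
4. not (p2 implies p3), 0
5. p2, 0
6. not p3, 0
7. Dia (p2 implies p3), 1
8. not (p2 implies p3), 1
9. p2, 1
10. not p3, 1
11. p2 implies p3, 2
12. p3, 2
Accessibility: 0R0, 0R1, 1R1, 1R2, 2R2
Complete open branch: countermodel on a T-frame, so not valid in T, nor in K (the same frame is also a K-frame).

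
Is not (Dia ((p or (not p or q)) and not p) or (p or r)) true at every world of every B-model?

Tableau for the negation Dia ((p or (not p or q)) and not p) or (p or r):
1. Dia ((p or (not p or q)) and not p) or (p or r), u
2. p or r, u   [or-rule on 1 (branches; this branch)]
3. r, u   [or-rule on 2 (branches; this branch)]
Accessibility: uRu
The negation has an open branch (countermodel exists).

Not valid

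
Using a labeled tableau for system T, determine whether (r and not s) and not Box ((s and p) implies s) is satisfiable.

Unsatisfiable (every branch closes)

1. (r and not s) and not Box ((s and p) implies s), u
2. r and not s, u   [and-rule on 1]
3. not Box ((s and p) implies s), u   [and-rule on 1]
4. r, u   [and-rule on 2]
5. not s, u   [and-rule on 2]
6. not ((s and p) implies s), v   [neg-Box-rule on 3: fresh world v, uRv]
7. s and p, v   [neg-implies-rule on 6]
8. not s, v   [neg-implies-rule on 6]
9. s, v   [and-rule on 7]
10. p, v   [and-rule on 7]
Accessibility: uRu, uRv, vRv
Branch closes: s and not s both at v.
(One branch shown.) All branches close.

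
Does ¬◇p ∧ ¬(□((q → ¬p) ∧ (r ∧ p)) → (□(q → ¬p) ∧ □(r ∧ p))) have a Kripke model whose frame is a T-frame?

No, unsatisfiable

1. ¬◇p ∧ ¬(□((q → ¬p) ∧ (r ∧ p)) → (□(q → ¬p) ∧ □(r ∧ p))), 0
2. ¬◇p, 0
3. ¬(□((q → ¬p) ∧ (r ∧ p)) → (□(q → ¬p) ∧ □(r ∧ p))), 0
4. □((q → ¬p) ∧ (r ∧ p)), 0
5. ¬(□(q → ¬p) ∧ □(r ∧ p)), 0
6. ¬p, 0
7. (q → ¬p) ∧ (r ∧ p), 0
8. q → ¬p, 0
9. r ∧ p, 0
10. r, 0
11. p, 0
Accessibility: 0R0
Branch closes: p and ¬p both at 0.
(One branch shown.) All branches close.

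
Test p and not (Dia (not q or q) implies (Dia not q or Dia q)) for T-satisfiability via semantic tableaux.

1. p and not (Dia (not q or q) implies (Dia not q or Dia q)), 0
2. p, 0   [and-rule on 1]
3. not (Dia (not q or q) implies (Dia not q or Dia q)), 0   [and-rule on 1]
4. Dia (not q or q), 0   [neg-implies-rule on 3]
5. not (Dia not q or Dia q), 0   [neg-implies-rule on 3]
6. not Dia not q, 0   [neg-or-rule on 5]
7. not Dia q, 0   [neg-or-rule on 5]
8. q, 0   [neg-Dia-rule on 6 via 0R0]
9. not q, 0   [neg-Dia-rule on 7 via 0R0]
Accessibility: 0R0
Branch closes: q and not q both at 0.
(One branch shown.) All branches close.

No, unsatisfiable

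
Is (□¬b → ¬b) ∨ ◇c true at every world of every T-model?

Valid

Tableau for the negation ¬((□¬b → ¬b) ∨ ◇c):
1. ¬((□¬b → ¬b) ∨ ◇c), 0
2. ¬(□¬b → ¬b), 0   [¬∨-rule on 1]
3. ¬◇c, 0   [¬∨-rule on 1]
4. □¬b, 0   [¬→-rule on 2]
5. b, 0   [¬→-rule on 2]
6. ¬c, 0   [¬◇-rule on 3 via 0R0]
7. ¬b, 0   [□-rule on 4 via 0R0]
Accessibility: 0R0
Branch closes: b and ¬b both at 0.
Every branch of the negation's tableau closes; the branch above is one of them.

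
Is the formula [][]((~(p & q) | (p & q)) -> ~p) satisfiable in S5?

1. [][]((~(p & q) | (p & q)) -> ~p), u
2. []((~(p & q) | (p & q)) -> ~p), u
3. (~(p & q) | (p & q)) -> ~p, u
4. ~p, u
Accessibility: uRu

Satisfiable (open branch found)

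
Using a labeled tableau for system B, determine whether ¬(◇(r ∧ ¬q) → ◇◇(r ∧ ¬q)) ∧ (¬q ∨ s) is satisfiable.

Unsatisfiable (every branch closes)

1. ¬(◇(r ∧ ¬q) → ◇◇(r ∧ ¬q)) ∧ (¬q ∨ s), w0
2. ¬(◇(r ∧ ¬q) → ◇◇(r ∧ ¬q)), w0
3. ¬q ∨ s, w0
4. ◇(r ∧ ¬q), w0
5. ¬◇◇(r ∧ ¬q), w0
6. ¬◇(r ∧ ¬q), w0
7. ¬(r ∧ ¬q), w0
8. s, w0
9. q, w0
10. r ∧ ¬q, w1
11. r, w1
12. ¬q, w1
13. ¬◇(r ∧ ¬q), w1
14. ¬(r ∧ ¬q), w1
15. q, w1
Accessibility: w0Rw0, w0Rw1, w1Rw0, w1Rw1
Branch closes: q and ¬q both at w1.
(One branch shown.) All branches close.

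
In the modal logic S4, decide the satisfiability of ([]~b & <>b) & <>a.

No, unsatisfiable

1. ([]~b & <>b) & <>a, w0
2. []~b & <>b, w0
3. <>a, w0
4. []~b, w0
5. <>b, w0
6. ~b, w0
7. a, w1
8. ~b, w1
9. b, w2
10. ~b, w2
Accessibility: w0Rw0, w0Rw1, w0Rw2, w1Rw1, w2Rw2
Branch closes: b and ~b both at w2.
All branches of the tableau close; one closing branch shown above.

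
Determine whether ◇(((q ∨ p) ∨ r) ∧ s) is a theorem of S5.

No, not valid

Tableau for the negation ¬◇(((q ∨ p) ∨ r) ∧ s):
1. ¬◇(((q ∨ p) ∨ r) ∧ s), 0
2. ¬(((q ∨ p) ∨ r) ∧ s), 0   [¬◇-rule on 1 via 0R0]
3. ¬s, 0   [¬∧-rule on 2 (branches; this branch)]
Accessibility: 0R0
The negation has an open branch (countermodel exists).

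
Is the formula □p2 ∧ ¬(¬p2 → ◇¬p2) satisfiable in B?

Unsatisfiable

1. □p2 ∧ ¬(¬p2 → ◇¬p2), w0
2. □p2, w0
3. ¬(¬p2 → ◇¬p2), w0
4. ¬p2, w0
5. ¬◇¬p2, w0
6. p2, w0
Accessibility: w0Rw0
Branch closes: p2 and ¬p2 both at w0.
(One branch shown.) All branches close.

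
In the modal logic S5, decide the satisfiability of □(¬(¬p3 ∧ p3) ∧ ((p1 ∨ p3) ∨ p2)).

1. □(¬(¬p3 ∧ p3) ∧ ((p1 ∨ p3) ∨ p2)), u
2. ¬(¬p3 ∧ p3) ∧ ((p1 ∨ p3) ∨ p2), u
3. ¬(¬p3 ∧ p3), u
4. (p1 ∨ p3) ∨ p2, u
5. ¬p3, u
6. p2, u
Accessibility: uRu

Satisfiable (open branch found)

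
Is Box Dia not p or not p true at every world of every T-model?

Tableau for the negation not (Box Dia not p or not p):
1. not (Box Dia not p or not p), 0
2. not Box Dia not p, 0
3. p, 0
4. not Dia not p, 1
5. p, 1
Accessibility: 0R0, 0R1, 1R1
The negation has an open branch (countermodel exists).

Invalid (countermodel exists)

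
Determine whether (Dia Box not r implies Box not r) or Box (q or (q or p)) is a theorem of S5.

Valid in S5

Tableau for the negation not ((Dia Box not r implies Box not r) or Box (q or (q or p))):
1. not ((Dia Box not r implies Box not r) or Box (q or (q or p))), w0
2. not (Dia Box not r implies Box not r), w0
3. not Box (q or (q or p)), w0
4. Dia Box not r, w0
5. not Box not r, w0
6. not (q or (q or p)), w1
7. not q, w1
8. not (q or p), w1
9. not p, w1
10. Box not r, w2
11. not r, w0
12. not r, w1
13. not r, w2
14. r, w3
15. not r, w3
Accessibility: w0Rw0, w0Rw1, w0Rw2, w0Rw3, w1Rw0, w1Rw1, w1Rw2, w1Rw3, w2Rw0, w2Rw1, w2Rw2, w2Rw3, w3Rw0, w3Rw1, w3Rw2, w3Rw3
Branch closes: r and not r both at w3.
All branches of the negation close; one closing branch shown above.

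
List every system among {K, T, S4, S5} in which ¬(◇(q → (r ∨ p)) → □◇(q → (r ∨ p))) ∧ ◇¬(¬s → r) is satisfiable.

S4-tableau for the formula:
1. ¬(◇(q → (r ∨ p)) → □◇(q → (r ∨ p))) ∧ ◇¬(¬s → r), u
2. ¬(◇(q → (r ∨ p)) → □◇(q → (r ∨ p))), u
3. ◇¬(¬s → r), u
4. ◇(q → (r ∨ p)), u
5. ¬□◇(q → (r ∨ p)), u
6. ¬(¬s → r), v
7. ¬s, v
8. ¬r, v
9. q → (r ∨ p), w
10. r ∨ p, w
11. p, w
12. ¬◇(q → (r ∨ p)), x
13. ¬(q → (r ∨ p)), x
14. q, x
15. ¬(r ∨ p), x
16. ¬r, x
17. ¬p, x
Accessibility: uRu, uRv, uRw, uRx, vRv, wRw, xRx
Complete open branch: satisfiable in S4, hence also in K, T (this S4-model is also a K-model and a T-model).
S5-tableau for the formula:
1. ¬(◇(q → (r ∨ p)) → □◇(q → (r ∨ p))) ∧ ◇¬(¬s → r), u
2. ¬(◇(q → (r ∨ p)) → □◇(q → (r ∨ p))), u
3. ◇¬(¬s → r), u
4. ◇(q → (r ∨ p)), u
5. ¬□◇(q → (r ∨ p)), u
6. ¬(¬s → r), v
7. ¬s, v
8. ¬r, v
9. q → (r ∨ p), w
10. r ∨ p, w
11. p, w
12. ¬◇(q → (r ∨ p)), x
13. ¬(q → (r ∨ p)), u
14. q, u
15. ¬(r ∨ p), u
16. ¬r, u
17. ¬p, u
18. ¬(q → (r ∨ p)), v
19. q, v
20. ¬(r ∨ p), v
21. ¬p, v
22. ¬(q → (r ∨ p)), w
23. q, w
24. ¬(r ∨ p), w
25. ¬r, w
26. ¬p, w
Accessibility: uRu, uRv, uRw, uRx, vRu, vRv, vRw, vRx, wRu, wRv, wRw, wRx, xRu, xRv, xRw, xRx
Branch closes: p and ¬p both at w.
Every branch closes (one shown): unsatisfiable in S5.

K, T, S4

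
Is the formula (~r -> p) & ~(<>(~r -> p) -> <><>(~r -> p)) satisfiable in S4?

1. (~r -> p) & ~(<>(~r -> p) -> <><>(~r -> p)), 0
2. ~r -> p, 0
3. ~(<>(~r -> p) -> <><>(~r -> p)), 0
4. <>(~r -> p), 0
5. ~<><>(~r -> p), 0
6. ~<>(~r -> p), 0
7. ~(~r -> p), 0
8. ~r, 0
9. ~p, 0
10. p, 0
Accessibility: 0R0
Branch closes: p and ~p both at 0.
Every branch closes; the branch above is one of them.

No, unsatisfiable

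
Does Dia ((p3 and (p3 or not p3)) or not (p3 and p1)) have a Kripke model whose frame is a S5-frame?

Satisfiable

1. Dia ((p3 and (p3 or not p3)) or not (p3 and p1)), 0
2. (p3 and (p3 or not p3)) or not (p3 and p1), 1
3. not (p3 and p1), 1
4. not p1, 1
Accessibility: 0R0, 0R1, 1R0, 1R1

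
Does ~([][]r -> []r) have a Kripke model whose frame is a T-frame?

Unsatisfiable (every branch closes)

1. ~([][]r -> []r), w0
2. [][]r, w0   [~->-rule on 1]
3. ~[]r, w0   [~->-rule on 1]
4. []r, w0   [[]-rule on 2 via w0Rw0]
5. r, w0   [[]-rule on 4 via w0Rw0]
6. ~r, w1   [~[]-rule on 3: fresh world w1, w0Rw1]
7. []r, w1   [[]-rule on 2 via w0Rw1]
8. r, w1   [[]-rule on 4 via w0Rw1]
Accessibility: w0Rw0, w0Rw1, w1Rw1
Branch closes: r and ~r both at w1.
Every branch closes; the branch above is one of them.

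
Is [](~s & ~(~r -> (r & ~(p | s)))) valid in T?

No, not valid

Tableau for the negation ~[](~s & ~(~r -> (r & ~(p | s)))):
1. ~[](~s & ~(~r -> (r & ~(p | s)))), w0
2. ~(~s & ~(~r -> (r & ~(p | s)))), w1
3. ~r -> (r & ~(p | s)), w1
4. r & ~(p | s), w1
5. r, w1
6. ~(p | s), w1
7. ~p, w1
8. ~s, w1
Accessibility: w0Rw0, w0Rw1, w1Rw1
The negation has an open branch (countermodel exists).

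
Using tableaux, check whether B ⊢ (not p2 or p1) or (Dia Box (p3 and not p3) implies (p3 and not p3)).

Tableau for the negation not ((not p2 or p1) or (Dia Box (p3 and not p3) implies (p3 and not p3))):
1. not ((not p2 or p1) or (Dia Box (p3 and not p3) implies (p3 and not p3))), u
2. not (not p2 or p1), u
3. not (Dia Box (p3 and not p3) implies (p3 and not p3)), u
4. p2, u
5. not p1, u
6. Dia Box (p3 and not p3), u
7. not (p3 and not p3), u
8. p3, u
9. Box (p3 and not p3), v
10. p3 and not p3, u
11. not p3, u
Accessibility: uRu, uRv, vRu, vRv
Branch closes: p3 and not p3 both at u.
All branches of the negation close; one closing branch shown above.

Valid in B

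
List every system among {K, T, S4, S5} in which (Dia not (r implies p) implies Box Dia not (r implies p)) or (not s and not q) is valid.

S5

S5-tableau for the negation not ((Dia not (r implies p) implies Box Dia not (r implies p)) or (not s and not q)):
1. not ((Dia not (r implies p) implies Box Dia not (r implies p)) or (not s and not q)), w0
2. not (Dia not (r implies p) implies Box Dia not (r implies p)), w0   [neg-or-rule on 1]
3. not (not s and not q), w0   [neg-or-rule on 1]
4. Dia not (r implies p), w0   [neg-implies-rule on 2]
5. not Box Dia not (r implies p), w0   [neg-implies-rule on 2]
6. q, w0   [neg-and-rule on 3 (branches; this branch)]
7. not (r implies p), w1   [Dia-rule on 4: fresh world w1, w0Rw1]
8. r, w1   [neg-implies-rule on 7]
9. not p, w1   [neg-implies-rule on 7]
10. not Dia not (r implies p), w2   [neg-Box-rule on 5: fresh world w2, w0Rw2]
11. r implies p, w0   [neg-Dia-rule on 10 via w2Rw0]
12. r implies p, w1   [neg-Dia-rule on 10 via w2Rw1]
13. r implies p, w2   [neg-Dia-rule on 10 via w2Rw2]
14. p, w0   [implies-rule on 11 (branches; this branch)]
15. p, w1   [implies-rule on 12 (branches; this branch)]
Accessibility: w0Rw0, w0Rw1, w0Rw2, w1Rw0, w1Rw1, w1Rw2, w2Rw0, w2Rw1, w2Rw2
Branch closes: p and not p both at w1.
Every branch closes (one shown): valid in S5.
S4-tableau for the negation not ((Dia not (r implies p) implies Box Dia not (r implies p)) or (not s and not q)):
1. not ((Dia not (r implies p) implies Box Dia not (r implies p)) or (not s and not q)), w0
2. not (Dia not (r implies p) implies Box Dia not (r implies p)), w0   [neg-or-rule on 1]
3. not (not s and not q), w0   [neg-or-rule on 1]
4. Dia not (r implies p), w0   [neg-implies-rule on 2]
5. not Box Dia not (r implies p), w0   [neg-implies-rule on 2]
6. q, w0   [neg-and-rule on 3 (branches; this branch)]
7. not (r implies p), w1   [Dia-rule on 4: fresh world w1, w0Rw1]
8. r, w1   [neg-implies-rule on 7]
9. not p, w1   [neg-implies-rule on 7]
10. not Dia not (r implies p), w2   [neg-Box-rule on 5: fresh world w2, w0Rw2]
11. r implies p, w2   [neg-Dia-rule on 10 via w2Rw2]
12. p, w2   [implies-rule on 11 (branches; this branch)]
Accessibility: w0Rw0, w0Rw1, w0Rw2, w1Rw1, w2Rw2
Complete open branch: countermodel on an S4-frame, so not valid in S4, nor in K, T (the same frame is also a K-frame and a T-frame).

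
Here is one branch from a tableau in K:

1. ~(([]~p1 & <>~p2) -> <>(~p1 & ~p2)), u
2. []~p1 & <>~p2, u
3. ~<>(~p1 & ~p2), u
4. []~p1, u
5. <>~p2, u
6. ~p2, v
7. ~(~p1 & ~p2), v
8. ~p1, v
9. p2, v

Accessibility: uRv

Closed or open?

Closed

Both p2 and ~p2 appear at v.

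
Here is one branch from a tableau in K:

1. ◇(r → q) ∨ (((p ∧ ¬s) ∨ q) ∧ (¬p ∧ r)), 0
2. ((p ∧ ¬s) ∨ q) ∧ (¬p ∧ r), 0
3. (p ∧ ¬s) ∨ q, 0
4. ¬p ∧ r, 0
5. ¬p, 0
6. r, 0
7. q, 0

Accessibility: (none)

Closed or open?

No atom appears with both signs at the same world.

Not closed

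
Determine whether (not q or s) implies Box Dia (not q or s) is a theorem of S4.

Not valid

Tableau for the negation not ((not q or s) implies Box Dia (not q or s)):
1. not ((not q or s) implies Box Dia (not q or s)), u
2. not q or s, u
3. not Box Dia (not q or s), u
4. s, u
5. not Dia (not q or s), v
6. not (not q or s), v
7. q, v
8. not s, v
Accessibility: uRu, uRv, vRv
The negation has an open branch (countermodel exists).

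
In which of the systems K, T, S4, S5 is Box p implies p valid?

K-tableau for the negation not (Box p implies p):
1. not (Box p implies p), u
2. Box p, u
3. not p, u
Complete open branch: countermodel on a K-frame, so not valid in K.
T-tableau for the negation not (Box p implies p):
1. not (Box p implies p), u
2. Box p, u
3. not p, u
4. p, u
Accessibility: uRu
Branch closes: p and not p both at u.
Every branch closes (one shown): valid in T, hence also in S4, S5 (every theorem of T is a theorem of S4 and S5).

T, S4, S5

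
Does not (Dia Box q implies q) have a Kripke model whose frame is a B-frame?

No, unsatisfiable

1. not (Dia Box q implies q), w0
2. Dia Box q, w0
3. not q, w0
4. Box q, w1
5. q, w0
Accessibility: w0Rw0, w0Rw1, w1Rw0, w1Rw1
Branch closes: q and not q both at w0.
Every branch closes; the branch above is one of them.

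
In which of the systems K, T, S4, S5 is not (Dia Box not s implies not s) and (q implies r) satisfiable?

S5-tableau for the formula:
1. not (Dia Box not s implies not s) and (q implies r), w0
2. not (Dia Box not s implies not s), w0   [and-rule on 1]
3. q implies r, w0   [and-rule on 1]
4. Dia Box not s, w0   [neg-implies-rule on 2]
5. s, w0   [neg-implies-rule on 2]
6. r, w0   [implies-rule on 3 (branches; this branch)]
7. Box not s, w1   [Dia-rule on 4: fresh world w1, w0Rw1]
8. not s, w0   [Box-rule on 7 via w1Rw0]
Accessibility: w0Rw0, w0Rw1, w1Rw0, w1Rw1
Branch closes: s and not s both at w0.
Every branch closes (one shown): unsatisfiable in S5.
S4-tableau for the formula:
1. not (Dia Box not s implies not s) and (q implies r), w0
2. not (Dia Box not s implies not s), w0   [and-rule on 1]
3. q implies r, w0   [and-rule on 1]
4. Dia Box not s, w0   [neg-implies-rule on 2]
5. s, w0   [neg-implies-rule on 2]
6. r, w0   [implies-rule on 3 (branches; this branch)]
7. Box not s, w1   [Dia-rule on 4: fresh world w1, w0Rw1]
8. not s, w1   [Box-rule on 7 via w1Rw1]
Accessibility: w0Rw0, w0Rw1, w1Rw1
Complete open branch: satisfiable in S4, hence also in K, T (this S4-model is also a K-model and a T-model).

K, T, S4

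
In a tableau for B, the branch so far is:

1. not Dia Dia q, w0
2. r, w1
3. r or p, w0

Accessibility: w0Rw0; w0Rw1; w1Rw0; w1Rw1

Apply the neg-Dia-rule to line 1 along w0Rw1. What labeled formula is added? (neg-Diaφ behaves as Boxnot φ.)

not Dia q, w1

neg-Diaφ behaves as Boxnot φ: propagate the negated body to each accessible world.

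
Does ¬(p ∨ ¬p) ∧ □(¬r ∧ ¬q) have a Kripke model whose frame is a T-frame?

1. ¬(p ∨ ¬p) ∧ □(¬r ∧ ¬q), w0
2. ¬(p ∨ ¬p), w0
3. □(¬r ∧ ¬q), w0
4. ¬p, w0
5. p, w0
Accessibility: w0Rw0
Branch closes: p and ¬p both at w0.
All branches of the tableau close; one closing branch shown above.

No, unsatisfiable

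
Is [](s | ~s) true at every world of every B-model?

Yes, valid

Tableau for the negation ~[](s | ~s):
1. ~[](s | ~s), u
2. ~(s | ~s), v   [~[]-rule on 1: fresh world v, uRv]
3. ~s, v   [~|-rule on 2]
4. s, v   [~|-rule on 2]
Accessibility: uRu, uRv, vRu, vRv
Branch closes: s and ~s both at v.
Every branch of the negation's tableau closes; the branch above is one of them.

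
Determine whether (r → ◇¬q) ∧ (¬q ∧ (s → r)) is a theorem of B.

Not valid

Tableau for the negation ¬((r → ◇¬q) ∧ (¬q ∧ (s → r))):
1. ¬((r → ◇¬q) ∧ (¬q ∧ (s → r))), 0
2. ¬(¬q ∧ (s → r)), 0
3. ¬(s → r), 0
4. s, 0
5. ¬r, 0
Accessibility: 0R0
The negation has an open branch (countermodel exists).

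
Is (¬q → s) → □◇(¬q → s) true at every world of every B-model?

Yes, valid

Tableau for the negation ¬((¬q → s) → □◇(¬q → s)):
1. ¬((¬q → s) → □◇(¬q → s)), w0
2. ¬q → s, w0
3. ¬□◇(¬q → s), w0
4. s, w0
5. ¬◇(¬q → s), w1
6. ¬(¬q → s), w0
7. ¬q, w0
8. ¬s, w0
Accessibility: w0Rw0, w0Rw1, w1Rw0, w1Rw1
Branch closes: s and ¬s both at w0.
Every branch of the negation's tableau closes; the branch above is one of them.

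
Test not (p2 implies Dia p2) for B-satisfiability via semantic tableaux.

1. not (p2 implies Dia p2), 0
2. p2, 0   [neg-implies-rule on 1]
3. not Dia p2, 0   [neg-implies-rule on 1]
4. not p2, 0   [neg-Dia-rule on 3 via 0R0]
Accessibility: 0R0
Branch closes: p2 and not p2 both at 0.
Every branch closes; the branch above is one of them.

No, unsatisfiable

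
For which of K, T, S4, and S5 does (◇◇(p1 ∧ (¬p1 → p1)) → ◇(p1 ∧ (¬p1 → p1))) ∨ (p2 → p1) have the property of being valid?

S4, S5

T-tableau for the negation ¬((◇◇(p1 ∧ (¬p1 → p1)) → ◇(p1 ∧ (¬p1 → p1))) ∨ (p2 → p1)):
1. ¬((◇◇(p1 ∧ (¬p1 → p1)) → ◇(p1 ∧ (¬p1 → p1))) ∨ (p2 → p1)), w0
2. ¬(◇◇(p1 ∧ (¬p1 → p1)) → ◇(p1 ∧ (¬p1 → p1))), w0
3. ¬(p2 → p1), w0
4. ◇◇(p1 ∧ (¬p1 → p1)), w0
5. ¬◇(p1 ∧ (¬p1 → p1)), w0
6. p2, w0
7. ¬p1, w0
8. ¬(p1 ∧ (¬p1 → p1)), w0
9. ¬(¬p1 → p1), w0
10. ◇(p1 ∧ (¬p1 → p1)), w1
11. ¬(p1 ∧ (¬p1 → p1)), w1
12. ¬(¬p1 → p1), w1
13. ¬p1, w1
14. p1 ∧ (¬p1 → p1), w2
15. p1, w2
16. ¬p1 → p1, w2
Accessibility: w0Rw0, w0Rw1, w1Rw1, w1Rw2, w2Rw2
Complete open branch: countermodel on a T-frame, so not valid in T, nor in K (the same frame is also a K-frame).
S4-tableau for the negation ¬((◇◇(p1 ∧ (¬p1 → p1)) → ◇(p1 ∧ (¬p1 → p1))) ∨ (p2 → p1)):
1. ¬((◇◇(p1 ∧ (¬p1 → p1)) → ◇(p1 ∧ (¬p1 → p1))) ∨ (p2 → p1)), w0
2. ¬(◇◇(p1 ∧ (¬p1 → p1)) → ◇(p1 ∧ (¬p1 → p1))), w0
3. ¬(p2 → p1), w0
4. ◇◇(p1 ∧ (¬p1 → p1)), w0
5. ¬◇(p1 ∧ (¬p1 → p1)), w0
6. p2, w0
7. ¬p1, w0
8. ¬(p1 ∧ (¬p1 → p1)), w0
9. ¬(¬p1 → p1), w0
10. ◇(p1 ∧ (¬p1 → p1)), w1
11. ¬(p1 ∧ (¬p1 → p1)), w1
12. ¬(¬p1 → p1), w1
13. ¬p1, w1
14. p1 ∧ (¬p1 → p1), w2
15. p1, w2
16. ¬p1 → p1, w2
17. ¬(p1 ∧ (¬p1 → p1)), w2
18. ¬(¬p1 → p1), w2
19. ¬p1, w2
Accessibility: w0Rw0, w0Rw1, w0Rw2, w1Rw1, w1Rw2, w2Rw2
Branch closes: p1 and ¬p1 both at w2.
Every branch closes (one shown): valid in S4, hence also in S5 (every theorem of S4 is a theorem of S5).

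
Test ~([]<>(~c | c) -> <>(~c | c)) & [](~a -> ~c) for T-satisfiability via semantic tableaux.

1. ~([]<>(~c | c) -> <>(~c | c)) & [](~a -> ~c), u
2. ~([]<>(~c | c) -> <>(~c | c)), u
3. [](~a -> ~c), u
4. []<>(~c | c), u
5. ~<>(~c | c), u
6. ~a -> ~c, u
7. <>(~c | c), u
8. ~(~c | c), u
9. c, u
10. ~c, u
Accessibility: uRu
Branch closes: c and ~c both at u.
All branches of the tableau close; one closing branch shown above.

No, unsatisfiable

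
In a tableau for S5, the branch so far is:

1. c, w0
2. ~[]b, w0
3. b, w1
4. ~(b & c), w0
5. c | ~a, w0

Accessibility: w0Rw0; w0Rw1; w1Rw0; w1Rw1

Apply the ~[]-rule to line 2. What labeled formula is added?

a fresh world w2 with w0Rw2, and ~b at w2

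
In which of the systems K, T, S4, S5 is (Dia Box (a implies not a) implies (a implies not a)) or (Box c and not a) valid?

S4-tableau for the negation not ((Dia Box (a implies not a) implies (a implies not a)) or (Box c and not a)):
1. not ((Dia Box (a implies not a) implies (a implies not a)) or (Box c and not a)), u
2. not (Dia Box (a implies not a) implies (a implies not a)), u
3. not (Box c and not a), u
4. Dia Box (a implies not a), u
5. not (a implies not a), u
6. a, u
7. Box (a implies not a), v
8. a implies not a, v
9. not a, v
Accessibility: uRu, uRv, vRv
Complete open branch: countermodel on an S4-frame, so not valid in S4, nor in K, T (the same frame is also a K-frame and a T-frame).
S5-tableau for the negation not ((Dia Box (a implies not a) implies (a implies not a)) or (Box c and not a)):
1. not ((Dia Box (a implies not a) implies (a implies not a)) or (Box c and not a)), u
2. not (Dia Box (a implies not a) implies (a implies not a)), u
3. not (Box c and not a), u
4. Dia Box (a implies not a), u
5. not (a implies not a), u
6. a, u
7. Box (a implies not a), v
8. a implies not a, u
9. a implies not a, v
10. not a, u
Accessibility: uRu, uRv, vRu, vRv
Branch closes: a and not a both at u.
Every branch closes (one shown): valid in S5.

S5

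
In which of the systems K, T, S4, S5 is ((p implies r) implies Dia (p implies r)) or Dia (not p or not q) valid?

T, S4, S5

K-tableau for the negation not (((p implies r) implies Dia (p implies r)) or Dia (not p or not q)):
1. not (((p implies r) implies Dia (p implies r)) or Dia (not p or not q)), w0
2. not ((p implies r) implies Dia (p implies r)), w0   [neg-or-rule on 1]
3. not Dia (not p or not q), w0   [neg-or-rule on 1]
4. p implies r, w0   [neg-implies-rule on 2]
5. not Dia (p implies r), w0   [neg-implies-rule on 2]
6. r, w0   [implies-rule on 4 (branches; this branch)]
Complete open branch: countermodel on a K-frame, so not valid in K.
T-tableau for the negation not (((p implies r) implies Dia (p implies r)) or Dia (not p or not q)):
1. not (((p implies r) implies Dia (p implies r)) or Dia (not p or not q)), w0
2. not ((p implies r) implies Dia (p implies r)), w0   [neg-or-rule on 1]
3. not Dia (not p or not q), w0   [neg-or-rule on 1]
4. p implies r, w0   [neg-implies-rule on 2]
5. not Dia (p implies r), w0   [neg-implies-rule on 2]
6. not (not p or not q), w0   [neg-Dia-rule on 3 via w0Rw0]
7. p, w0   [neg-or-rule on 6]
8. q, w0   [neg-or-rule on 6]
9. not (p implies r), w0   [neg-Dia-rule on 5 via w0Rw0]
10. not r, w0   [neg-implies-rule on 9]
11. r, w0   [implies-rule on 4 (branches; this branch)]
Accessibility: w0Rw0
Branch closes: r and not r both at w0.
Every branch closes (one shown): valid in T, hence also in S4, S5 (every theorem of T is a theorem of S4 and S5).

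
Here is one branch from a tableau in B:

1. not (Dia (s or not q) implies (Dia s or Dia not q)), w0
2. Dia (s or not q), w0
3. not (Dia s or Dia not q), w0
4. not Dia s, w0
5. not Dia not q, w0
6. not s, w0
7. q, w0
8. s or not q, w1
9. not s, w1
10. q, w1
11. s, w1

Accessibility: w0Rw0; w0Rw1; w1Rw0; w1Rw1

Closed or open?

Both s and not s appear at w1.

Closed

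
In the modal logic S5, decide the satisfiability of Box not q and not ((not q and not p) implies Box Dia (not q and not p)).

1. Box not q and not ((not q and not p) implies Box Dia (not q and not p)), w0
2. Box not q, w0   [and-rule on 1]
3. not ((not q and not p) implies Box Dia (not q and not p)), w0   [and-rule on 1]
4. not q and not p, w0   [neg-implies-rule on 3]
5. not Box Dia (not q and not p), w0   [neg-implies-rule on 3]
6. not q, w0   [and-rule on 4]
7. not p, w0   [and-rule on 4]
8. not Dia (not q and not p), w1   [neg-Box-rule on 5: fresh world w1, w0Rw1]
9. not q, w1   [Box-rule on 2 via w0Rw1]
10. not (not q and not p), w0   [neg-Dia-rule on 8 via w1Rw0]
11. not (not q and not p), w1   [neg-Dia-rule on 8 via w1Rw1]
12. p, w0   [neg-and-rule on 10 (branches; this branch)]
Accessibility: w0Rw0, w0Rw1, w1Rw0, w1Rw1
Branch closes: p and not p both at w0.
Every branch closes; the branch above is one of them.

No, unsatisfiable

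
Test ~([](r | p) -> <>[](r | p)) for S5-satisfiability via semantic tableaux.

Unsatisfiable

1. ~([](r | p) -> <>[](r | p)), w0
2. [](r | p), w0
3. ~<>[](r | p), w0
4. r | p, w0
5. ~[](r | p), w0
6. p, w0
7. ~(r | p), w1
8. ~r, w1
9. ~p, w1
10. r | p, w1
11. ~[](r | p), w1
12. p, w1
Accessibility: w0Rw0, w0Rw1, w1Rw0, w1Rw1
Branch closes: p and ~p both at w1.
(One branch shown.) All branches close.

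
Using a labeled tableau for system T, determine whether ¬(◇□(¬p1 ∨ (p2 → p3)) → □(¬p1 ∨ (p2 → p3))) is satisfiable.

1. ¬(◇□(¬p1 ∨ (p2 → p3)) → □(¬p1 ∨ (p2 → p3))), u
2. ◇□(¬p1 ∨ (p2 → p3)), u
3. ¬□(¬p1 ∨ (p2 → p3)), u
4. □(¬p1 ∨ (p2 → p3)), v
5. ¬p1 ∨ (p2 → p3), v
6. p2 → p3, v
7. p3, v
8. ¬(¬p1 ∨ (p2 → p3)), w
9. p1, w
10. ¬(p2 → p3), w
11. p2, w
12. ¬p3, w
Accessibility: uRu, uRv, uRw, vRv, wRw

Yes, satisfiable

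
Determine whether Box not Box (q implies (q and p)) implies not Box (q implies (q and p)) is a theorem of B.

Yes, valid

Tableau for the negation not (Box not Box (q implies (q and p)) implies not Box (q implies (q and p))):
1. not (Box not Box (q implies (q and p)) implies not Box (q implies (q and p))), w0
2. Box not Box (q implies (q and p)), w0   [neg-implies-rule on 1]
3. Box (q implies (q and p)), w0   [neg-implies-rule on 1]
4. not Box (q implies (q and p)), w0   [Box-rule on 2 via w0Rw0]
5. q implies (q and p), w0   [Box-rule on 3 via w0Rw0]
6. q and p, w0   [implies-rule on 5 (branches; this branch)]
7. q, w0   [and-rule on 6]
8. p, w0   [and-rule on 6]
9. not (q implies (q and p)), w1   [neg-Box-rule on 4: fresh world w1, w0Rw1]
10. q, w1   [neg-implies-rule on 9]
11. not (q and p), w1   [neg-implies-rule on 9]
12. not Box (q implies (q and p)), w1   [Box-rule on 2 via w0Rw1]
13. q implies (q and p), w1   [Box-rule on 3 via w0Rw1]
14. not p, w1   [neg-and-rule on 11 (branches; this branch)]
15. q and p, w1   [implies-rule on 13 (branches; this branch)]
16. p, w1   [and-rule on 15]
Accessibility: w0Rw0, w0Rw1, w1Rw0, w1Rw1
Branch closes: p and not p both at w1.
Every branch of the negation's tableau closes; the branch above is one of them.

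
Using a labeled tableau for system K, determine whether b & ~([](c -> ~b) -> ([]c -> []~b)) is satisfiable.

1. b & ~([](c -> ~b) -> ([]c -> []~b)), w0
2. b, w0
3. ~([](c -> ~b) -> ([]c -> []~b)), w0
4. [](c -> ~b), w0
5. ~([]c -> []~b), w0
6. []c, w0
7. ~[]~b, w0
8. b, w1
9. c -> ~b, w1
10. c, w1
11. ~b, w1
Accessibility: w0Rw1
Branch closes: b and ~b both at w1.
(One branch shown.) All branches close.

Unsatisfiable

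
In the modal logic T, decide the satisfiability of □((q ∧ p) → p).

Satisfiable

1. □((q ∧ p) → p), 0
2. (q ∧ p) → p, 0   [□-rule on 1 via 0R0]
3. p, 0   [→-rule on 2 (branches; this branch)]
Accessibility: 0R0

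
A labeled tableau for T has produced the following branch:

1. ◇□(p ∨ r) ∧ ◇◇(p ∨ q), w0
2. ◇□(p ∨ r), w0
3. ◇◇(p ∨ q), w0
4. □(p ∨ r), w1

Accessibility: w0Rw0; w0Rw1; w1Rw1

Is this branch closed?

Open

No world carries both an atom and its negation.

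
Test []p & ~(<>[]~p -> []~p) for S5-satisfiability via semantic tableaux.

Unsatisfiable

1. []p & ~(<>[]~p -> []~p), 0
2. []p, 0
3. ~(<>[]~p -> []~p), 0
4. <>[]~p, 0
5. ~[]~p, 0
6. p, 0
7. []~p, 1
8. p, 1
9. ~p, 0
Accessibility: 0R0, 0R1, 1R0, 1R1
Branch closes: p and ~p both at 0.
All branches of the tableau close; one closing branch shown above.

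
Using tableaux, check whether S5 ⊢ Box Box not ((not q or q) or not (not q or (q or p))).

Tableau for the negation not Box Box not ((not q or q) or not (not q or (q or p))):
1. not Box Box not ((not q or q) or not (not q or (q or p))), u
2. not Box not ((not q or q) or not (not q or (q or p))), v
3. (not q or q) or not (not q or (q or p)), w
4. not q or q, w
5. q, w
Accessibility: uRu, uRv, uRw, vRu, vRv, vRw, wRu, wRv, wRw
The negation has an open branch (countermodel exists).

Invalid (countermodel exists)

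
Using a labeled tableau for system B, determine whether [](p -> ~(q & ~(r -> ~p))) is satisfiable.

Satisfiable

1. [](p -> ~(q & ~(r -> ~p))), 0
2. p -> ~(q & ~(r -> ~p)), 0
3. ~(q & ~(r -> ~p)), 0
4. r -> ~p, 0
5. ~p, 0
Accessibility: 0R0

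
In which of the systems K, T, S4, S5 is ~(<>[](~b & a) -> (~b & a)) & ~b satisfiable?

S5-tableau for the formula:
1. ~(<>[](~b & a) -> (~b & a)) & ~b, 0
2. ~(<>[](~b & a) -> (~b & a)), 0
3. ~b, 0
4. <>[](~b & a), 0
5. ~(~b & a), 0
6. ~a, 0
7. [](~b & a), 1
8. ~b & a, 0
9. a, 0
Accessibility: 0R0, 0R1, 1R0, 1R1
Branch closes: a and ~a both at 0.
Every branch closes (one shown): unsatisfiable in S5.
S4-tableau for the formula:
1. ~(<>[](~b & a) -> (~b & a)) & ~b, 0
2. ~(<>[](~b & a) -> (~b & a)), 0
3. ~b, 0
4. <>[](~b & a), 0
5. ~(~b & a), 0
6. ~a, 0
7. [](~b & a), 1
8. ~b & a, 1
9. ~b, 1
10. a, 1
Accessibility: 0R0, 0R1, 1R1
Complete open branch: satisfiable in S4, hence also in K, T (this S4-model is also a K-model and a T-model).

K, T, S4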